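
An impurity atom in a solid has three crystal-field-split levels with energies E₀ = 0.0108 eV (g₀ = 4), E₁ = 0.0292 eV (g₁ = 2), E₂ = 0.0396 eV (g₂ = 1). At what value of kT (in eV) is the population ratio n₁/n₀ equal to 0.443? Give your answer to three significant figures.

0.152 eV

n₁/n₀ = (g₁/g₀) exp[−(E₁−E₀)/kT] = 0.443.
⇒ (E₁−E₀)/kT = ln((2/4)/0.443) = ln(1.1287) = 0.12107.
kT = 0.0184 eV / 0.12107 = 0.152 eV.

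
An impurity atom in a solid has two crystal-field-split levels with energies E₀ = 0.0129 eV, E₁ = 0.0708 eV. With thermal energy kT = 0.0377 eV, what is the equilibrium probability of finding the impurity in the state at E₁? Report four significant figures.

Eᵢ/kT = 0.342175, 1.87798.
Z = Σ e^(−Eᵢ/kT) = e^(−0.342175) + e^(−1.87798) = 0.710224 + 0.152899 = 0.863123.
P₁ = e^(−E₁/kT) / Z = 0.152899/0.863123 = 0.1771.

0.1771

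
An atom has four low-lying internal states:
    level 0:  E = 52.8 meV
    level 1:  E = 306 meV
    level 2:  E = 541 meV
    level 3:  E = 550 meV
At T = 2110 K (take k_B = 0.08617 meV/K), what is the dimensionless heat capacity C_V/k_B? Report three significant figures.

k_BT = 0.08617 × 2110 K = 181.82 meV.
Eᵢ/kT = 0.29040, 1.6830, 2.9755, 3.0250.
Z = Σ e^(−Eᵢ/kT) = e^(−0.29040) + e^(−1.6830) + e^(−2.9755) + e^(−3.0250) = 0.74796 + 0.18582 + 0.051022 + 0.048558 = 1.0334.
⟨E⟩ = 145.79 meV, ⟨E²⟩ = 47519 meV².
C_V/k_B = (⟨E²⟩ − ⟨E⟩²)/(kT)² = (47519 − 21255)/33059 = 0.794.

0.794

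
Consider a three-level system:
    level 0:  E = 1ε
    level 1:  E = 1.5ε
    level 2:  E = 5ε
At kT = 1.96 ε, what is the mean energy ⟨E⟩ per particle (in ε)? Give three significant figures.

1.48 ε

Eᵢ/kT = 0.51020, 0.76531, 2.5510.
Z = Σ e^(−Eᵢ/kT) = e^(−0.51020) + e^(−0.76531) + e^(−2.5510) = 0.60038 + 0.46519 + 0.078004 = 1.1436.
⟨E⟩ = Σ Eᵢ e^(−Eᵢ/kT) / Z = (1·0.60038 + 1.5·0.46519 + 5·0.078004) / 1.1436 = 1.48 ε.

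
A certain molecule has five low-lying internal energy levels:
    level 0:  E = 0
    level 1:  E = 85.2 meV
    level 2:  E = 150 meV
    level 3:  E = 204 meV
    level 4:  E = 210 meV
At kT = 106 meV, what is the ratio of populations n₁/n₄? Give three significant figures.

3.25

n₁/n₄ = exp[−(E₁−E₄)/kT] = exp(−(-124.8 meV)/(106 meV)) = exp(1.1774) = 3.25.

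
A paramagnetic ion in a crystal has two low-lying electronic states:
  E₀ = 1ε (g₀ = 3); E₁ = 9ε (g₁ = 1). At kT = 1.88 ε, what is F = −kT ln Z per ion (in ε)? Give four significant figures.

-1.074 ε

Eᵢ/kT = 0.531915, 4.78723.
Z = Σ gᵢe^(−Eᵢ/kT) = 3·e^(−0.531915) + 1·e^(−4.78723) = 1.76244 + 0.00833551 = 1.77078.
F = −kT ln Z = −1.88 × ln(1.77078) = −1.88 × 0.571420 = -1.074 ε.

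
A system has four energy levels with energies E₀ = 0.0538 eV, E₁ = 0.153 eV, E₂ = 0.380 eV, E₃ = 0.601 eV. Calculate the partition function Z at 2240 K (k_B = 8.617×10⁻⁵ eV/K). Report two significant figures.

k_BT = 8.617×10⁻⁵ × 2240 K = 0.1930 eV.
Eᵢ/kT = 0.2788, 0.7927, 1.969, 3.114.
Z = Σ e^(−Eᵢ/kT) = e^(−0.2788) + e^(−0.7927) + e^(−1.969) + e^(−3.114) = 0.7567 + 0.4526 + 0.1396 + 0.04442 = 1.393.

Z = 1.4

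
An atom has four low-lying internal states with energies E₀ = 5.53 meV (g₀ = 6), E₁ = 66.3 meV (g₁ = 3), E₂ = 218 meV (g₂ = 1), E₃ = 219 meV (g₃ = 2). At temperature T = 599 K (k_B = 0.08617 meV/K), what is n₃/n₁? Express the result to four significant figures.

0.03460

k_BT = 0.08617 × 599 K = 51.6158 meV.
n₃/n₁ = (g₃/g₁) exp[−(E₃−E₁)/kT] = (2/3) × exp(−(152.7 meV)/(51.6158 meV)) = (2/3) × exp(-2.95840) = 0.03460.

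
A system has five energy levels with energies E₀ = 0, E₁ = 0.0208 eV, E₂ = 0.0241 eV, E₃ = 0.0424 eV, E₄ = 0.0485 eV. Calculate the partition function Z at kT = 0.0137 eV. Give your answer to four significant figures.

Eᵢ/kT = 0, 1.51825, 1.75912, 3.09489, 3.54015.
Z = Σ e^(−Eᵢ/kT) = e^(−0) + e^(−1.51825) + e^(−1.75912) + e^(−3.09489) + e^(−3.54015) = 1.00000 + 0.219095 + 0.172196 + 0.0452800 + 0.0290090 = 1.46558.

Z = 1.466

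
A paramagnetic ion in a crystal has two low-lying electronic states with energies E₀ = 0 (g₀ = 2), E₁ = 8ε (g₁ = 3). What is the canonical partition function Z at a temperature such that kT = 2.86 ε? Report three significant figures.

Z = 2.18

Eᵢ/kT = 0, 2.7972.
Z = Σ gᵢe^(−Eᵢ/kT) = 2·e^(−0) + 3·e^(−2.7972) = 2.0000 + 0.18294 = 2.1829.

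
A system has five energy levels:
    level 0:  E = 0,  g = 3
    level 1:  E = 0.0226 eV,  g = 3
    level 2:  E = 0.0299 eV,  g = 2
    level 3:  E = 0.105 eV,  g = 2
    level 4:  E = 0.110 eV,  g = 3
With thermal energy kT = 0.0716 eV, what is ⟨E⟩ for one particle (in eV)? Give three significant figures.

0.0274 eV

Eᵢ/kT = 0, 0.31564, 0.41760, 1.4665, 1.5363.
Z = Σ gᵢe^(−Eᵢ/kT) = 3·e^(−0) + 3·e^(−0.31564) + 2·e^(−0.41760) + 2·e^(−1.4665) + 3·e^(−1.5363) = 3.0000 + 2.1880 + 1.3173 + 0.46146 + 0.64553 = 7.6123.
⟨E⟩ = Σ Eᵢ gᵢe^(−Eᵢ/kT) / Z = (0·3.0000 + 0.0226·2.1880 + 0.0299·1.3173 + 0.105·0.46146 + 0.110·0.64553) / 7.6123 = 0.0274 eV.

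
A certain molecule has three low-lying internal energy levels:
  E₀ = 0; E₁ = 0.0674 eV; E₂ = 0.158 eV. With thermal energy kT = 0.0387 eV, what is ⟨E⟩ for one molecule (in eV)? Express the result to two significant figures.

Eᵢ/kT = 0, 1.742, 4.083.
Z = Σ e^(−Eᵢ/kT) = e^(−0) + e^(−1.742) + e^(−4.083) = 1.000 + 0.1752 + 0.01686 = 1.192.
⟨E⟩ = Σ Eᵢ e^(−Eᵢ/kT) / Z = (0·1.000 + 0.0674·0.1752 + 0.158·0.01686) / 1.192 = 0.012 eV.

0.012 eV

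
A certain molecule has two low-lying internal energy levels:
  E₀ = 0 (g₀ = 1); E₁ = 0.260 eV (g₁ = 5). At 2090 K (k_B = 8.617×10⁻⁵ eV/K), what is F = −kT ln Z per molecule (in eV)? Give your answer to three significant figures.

-0.140 eV

k_BT = 8.617×10⁻⁵ × 2090 K = 0.18010 eV.
Eᵢ/kT = 0, 1.4436.
Z = Σ gᵢe^(−Eᵢ/kT) = 1·e^(−0) + 5·e^(−1.4436) = 1.0000 + 1.1804 = 2.1804.
F = −kT ln Z = −0.18010 × ln(2.1804) = −0.18010 × 0.77951 = -0.140 eV.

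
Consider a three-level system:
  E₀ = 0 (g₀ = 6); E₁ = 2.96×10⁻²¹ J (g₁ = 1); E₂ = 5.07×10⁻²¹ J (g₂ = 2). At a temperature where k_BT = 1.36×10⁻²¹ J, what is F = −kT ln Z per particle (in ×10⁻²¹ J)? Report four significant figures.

Eᵢ/kT = 0, 2.17647, 3.72794.
Z = Σ gᵢe^(−Eᵢ/kT) = 6·e^(−0) + 1·e^(−2.17647) + 2·e^(−3.72794) = 6.00000 + 0.113441 + 0.0480846 = 6.16153.
F = −kT ln Z = −1.36 × ln(6.16153) = −1.36 × 1.81833 = -2.473 ×10⁻²¹ J.

-2.473 ×10⁻²¹ J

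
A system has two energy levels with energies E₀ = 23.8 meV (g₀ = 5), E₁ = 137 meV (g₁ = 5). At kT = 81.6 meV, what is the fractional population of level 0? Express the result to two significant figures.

Eᵢ/kT = 0.2917, 1.679.
Z = Σ gᵢe^(−Eᵢ/kT) = 5·e^(−0.2917) + 5·e^(−1.679) = 3.735 + 0.9328 = 4.668.
P₀ = g₀ e^(−E₀/kT) / Z = 3.735/4.668 = 0.80.

0.80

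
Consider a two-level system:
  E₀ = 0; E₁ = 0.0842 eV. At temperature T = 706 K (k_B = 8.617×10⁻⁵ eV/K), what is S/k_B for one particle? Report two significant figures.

0.50

k_BT = 8.617×10⁻⁵ × 706 K = 0.06084 eV.
Eᵢ/kT = 0, 1.384.
Z = Σ e^(−Eᵢ/kT) = e^(−0) + e^(−1.384) = 1.000 + 0.2506 = 1.251.
⟨E⟩ = Σ EᵢPᵢ = 0.01687 eV.
S/k_B = ln Z + ⟨E⟩/kT = ln(1.251) + 0.01687/0.06084 = 0.2239 + 0.2773 = 0.50.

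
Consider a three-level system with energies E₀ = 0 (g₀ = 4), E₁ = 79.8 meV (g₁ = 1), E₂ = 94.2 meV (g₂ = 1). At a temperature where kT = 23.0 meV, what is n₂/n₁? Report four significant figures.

n₂/n₁ = (g₂/g₁) exp[−(E₂−E₁)/kT] = (1/1) × exp(−(14.4 meV)/(23.0 meV)) = (1/1) × exp(-0.626087) = 0.5347.

0.5347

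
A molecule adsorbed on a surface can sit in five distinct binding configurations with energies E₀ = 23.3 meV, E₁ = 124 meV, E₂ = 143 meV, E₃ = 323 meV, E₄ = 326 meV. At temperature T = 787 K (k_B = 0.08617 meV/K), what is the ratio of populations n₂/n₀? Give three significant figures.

0.171

k_BT = 0.08617 × 787 K = 67.816 meV.
n₂/n₀ = exp[−(E₂−E₀)/kT] = exp(−(119.7 meV)/(67.816 meV)) = exp(-1.7651) = 0.171.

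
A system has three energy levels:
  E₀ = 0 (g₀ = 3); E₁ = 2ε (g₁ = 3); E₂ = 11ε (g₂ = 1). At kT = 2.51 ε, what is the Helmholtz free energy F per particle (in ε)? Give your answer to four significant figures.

-3.699 ε

Eᵢ/kT = 0, 0.796813, 4.38247.
Z = Σ gᵢe^(−Eᵢ/kT) = 3·e^(−0) + 3·e^(−0.796813) + 1·e^(−4.38247) = 3.00000 + 1.35229 + 0.0124945 = 4.36478.
F = −kT ln Z = −2.51 × ln(4.36478) = −2.51 × 1.47357 = -3.699 ε.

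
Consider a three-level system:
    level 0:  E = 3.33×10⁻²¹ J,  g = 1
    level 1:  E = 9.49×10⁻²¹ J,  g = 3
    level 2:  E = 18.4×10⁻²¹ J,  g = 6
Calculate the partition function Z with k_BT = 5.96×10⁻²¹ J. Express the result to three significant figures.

Eᵢ/kT = 0.55872, 1.5923, 3.0872.
Z = Σ gᵢe^(−Eᵢ/kT) = 1·e^(−0.55872) + 3·e^(−1.5923) + 6·e^(−3.0872) = 0.57194 + 0.61037 + 0.27378 = 1.4561.

Z = 1.46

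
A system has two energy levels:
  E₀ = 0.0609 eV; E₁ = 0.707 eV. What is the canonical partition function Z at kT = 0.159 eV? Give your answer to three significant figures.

Z = 0.694

Eᵢ/kT = 0.38302, 4.4465.
Z = Σ e^(−Eᵢ/kT) = e^(−0.38302) + e^(−4.4465) = 0.68180 + 0.011720 = 0.69352.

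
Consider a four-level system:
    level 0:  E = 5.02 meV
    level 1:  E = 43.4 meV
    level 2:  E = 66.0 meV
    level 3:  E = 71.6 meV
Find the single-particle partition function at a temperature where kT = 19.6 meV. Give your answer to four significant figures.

Eᵢ/kT = 0.256122, 2.21429, 3.36735, 3.65306.
Z = Σ e^(−Eᵢ/kT) = e^(−0.256122) + e^(−2.21429) + e^(−3.36735) + e^(−3.65306) = 0.774048 + 0.109231 + 0.0344809 + 0.0259117 = 0.943672.

Z = 0.9437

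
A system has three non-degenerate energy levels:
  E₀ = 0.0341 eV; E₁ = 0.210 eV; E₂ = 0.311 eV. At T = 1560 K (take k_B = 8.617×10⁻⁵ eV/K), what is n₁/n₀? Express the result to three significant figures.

0.270

k_BT = 8.617×10⁻⁵ × 1560 K = 0.13443 eV.
n₁/n₀ = exp[−(E₁−E₀)/kT] = exp(−(0.1759 eV)/(0.13443 eV)) = exp(-1.3085) = 0.270.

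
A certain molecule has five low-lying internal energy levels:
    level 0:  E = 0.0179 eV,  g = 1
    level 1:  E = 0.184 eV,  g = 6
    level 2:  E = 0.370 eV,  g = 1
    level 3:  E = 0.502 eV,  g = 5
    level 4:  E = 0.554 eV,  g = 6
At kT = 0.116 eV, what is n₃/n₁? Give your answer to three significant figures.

n₃/n₁ = (g₃/g₁) exp[−(E₃−E₁)/kT] = (5/6) × exp(−(0.318 eV)/(0.116 eV)) = (5/6) × exp(-2.7414) = 0.0537.

0.0537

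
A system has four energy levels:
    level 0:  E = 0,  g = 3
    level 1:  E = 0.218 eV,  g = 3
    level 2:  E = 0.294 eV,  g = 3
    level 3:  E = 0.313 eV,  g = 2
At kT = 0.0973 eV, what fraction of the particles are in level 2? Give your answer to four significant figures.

0.04123

Eᵢ/kT = 0, 2.24049, 3.02158, 3.21686.
Z = Σ gᵢe^(−Eᵢ/kT) = 3·e^(−0) + 3·e^(−2.24049) + 3·e^(−3.02158) + 2·e^(−3.21686) = 3.00000 + 0.319219 + 0.146173 + 0.0801614 = 3.54555.
P₂ = g₂ e^(−E₂/kT) / Z = 0.146173/3.54555 = 0.04123.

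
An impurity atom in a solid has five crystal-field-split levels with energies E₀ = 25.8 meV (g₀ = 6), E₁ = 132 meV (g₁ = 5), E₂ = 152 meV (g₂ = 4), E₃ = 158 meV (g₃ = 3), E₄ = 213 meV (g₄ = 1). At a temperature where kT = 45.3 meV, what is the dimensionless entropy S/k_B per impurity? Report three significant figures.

2.27

Eᵢ/kT = 0.56954, 2.9139, 3.3554, 3.4879, 4.7020.
Z = Σ gᵢe^(−Eᵢ/kT) = 6·e^(−0.56954) + 5·e^(−2.9139) + 4·e^(−3.3554) + 3·e^(−3.4879) + 1·e^(−4.7020) = 3.3947 + 0.27132 + 0.13958 + 0.091695 + 0.0090771 = 3.9064.
⟨E⟩ = Σ EᵢPᵢ = 41.223 meV.
S/k_B = ln Z + ⟨E⟩/kT = ln(3.9064) + 41.223/45.3 = 1.3626 + 0.91000 = 2.27.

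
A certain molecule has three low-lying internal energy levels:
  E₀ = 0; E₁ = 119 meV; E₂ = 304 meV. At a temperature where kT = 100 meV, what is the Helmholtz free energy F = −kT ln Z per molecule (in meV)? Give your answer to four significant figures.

-30.16 meV

Eᵢ/kT = 0, 1.19000, 3.04000.
Z = Σ e^(−Eᵢ/kT) = e^(−0) + e^(−1.19000) + e^(−3.04000) = 1.00000 + 0.304221 + 0.0478349 = 1.35206.
F = −kT ln Z = −100 × ln(1.35206) = −100 × 0.301629 = -30.16 meV.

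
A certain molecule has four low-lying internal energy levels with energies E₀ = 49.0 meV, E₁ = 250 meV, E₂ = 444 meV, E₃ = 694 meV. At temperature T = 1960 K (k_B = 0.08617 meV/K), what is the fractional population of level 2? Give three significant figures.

k_BT = 0.08617 × 1960 K = 168.89 meV.
Eᵢ/kT = 0.29013, 1.4803, 2.6289, 4.1092.
Z = Σ e^(−Eᵢ/kT) = e^(−0.29013) + e^(−1.4803) + e^(−2.6289) + e^(−4.1092) = 0.74817 + 0.22757 + 0.072158 + 0.016421 = 1.0643.
P₂ = e^(−E₂/kT) / Z = 0.072158/1.0643 = 0.0678.

0.0678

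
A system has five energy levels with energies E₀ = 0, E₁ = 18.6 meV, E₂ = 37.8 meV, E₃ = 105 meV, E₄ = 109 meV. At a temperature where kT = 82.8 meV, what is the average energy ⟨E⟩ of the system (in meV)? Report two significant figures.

Eᵢ/kT = 0, 0.2246, 0.4565, 1.268, 1.316.
Z = Σ e^(−Eᵢ/kT) = e^(−0) + e^(−0.2246) + e^(−0.4565) + e^(−1.268) + e^(−1.316) = 1.000 + 0.7988 + 0.6335 + 0.2814 + 0.2682 = 2.982.
⟨E⟩ = Σ Eᵢ e^(−Eᵢ/kT) / Z = (0·1.000 + 18.6·0.7988 + 37.8·0.6335 + 105·0.2814 + 109·0.2682) / 2.982 = 33 meV.

33 meV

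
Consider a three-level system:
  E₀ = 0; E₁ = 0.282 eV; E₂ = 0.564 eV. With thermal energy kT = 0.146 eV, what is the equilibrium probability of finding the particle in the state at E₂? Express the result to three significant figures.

0.0180

Eᵢ/kT = 0, 1.9315, 3.8630.
Z = Σ e^(−Eᵢ/kT) = e^(−0) + e^(−1.9315) + e^(−3.8630) = 1.0000 + 0.14493 + 0.021005 = 1.1659.
P₂ = e^(−E₂/kT) / Z = 0.021005/1.1659 = 0.0180.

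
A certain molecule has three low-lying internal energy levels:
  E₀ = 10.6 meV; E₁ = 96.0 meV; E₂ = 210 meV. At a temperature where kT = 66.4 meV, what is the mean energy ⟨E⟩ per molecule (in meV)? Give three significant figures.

35.9 meV

Eᵢ/kT = 0.15964, 1.4458, 3.1627.
Z = Σ e^(−Eᵢ/kT) = e^(−0.15964) + e^(−1.4458) + e^(−3.1627) = 0.85245 + 0.23556 + 0.042311 = 1.1303.
⟨E⟩ = Σ Eᵢ e^(−Eᵢ/kT) / Z = (10.6·0.85245 + 96.0·0.23556 + 210·0.042311) / 1.1303 = 35.9 meV.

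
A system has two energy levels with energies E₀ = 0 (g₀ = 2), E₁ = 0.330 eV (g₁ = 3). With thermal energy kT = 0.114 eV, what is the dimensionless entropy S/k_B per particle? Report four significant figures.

0.9946

Eᵢ/kT = 0, 2.89474.
Z = Σ gᵢe^(−Eᵢ/kT) = 2·e^(−0) + 3·e^(−2.89474) = 2.00000 + 0.165940 = 2.16594.
⟨E⟩ = Σ EᵢPᵢ = 0.0252824 eV.
S/k_B = ln Z + ⟨E⟩/kT = ln(2.16594) + 0.0252824/0.114 = 0.772854 + 0.221775 = 0.9946.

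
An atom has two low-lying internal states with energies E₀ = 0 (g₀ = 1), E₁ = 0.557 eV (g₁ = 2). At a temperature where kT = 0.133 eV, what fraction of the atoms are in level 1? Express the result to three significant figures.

0.0295

Eᵢ/kT = 0, 4.1880.
Z = Σ gᵢe^(−Eᵢ/kT) = 1·e^(−0) + 2·e^(−4.1880) = 1.0000 + 0.030353 = 1.0304.
P₁ = g₁ e^(−E₁/kT) / Z = 0.030353/1.0304 = 0.0295.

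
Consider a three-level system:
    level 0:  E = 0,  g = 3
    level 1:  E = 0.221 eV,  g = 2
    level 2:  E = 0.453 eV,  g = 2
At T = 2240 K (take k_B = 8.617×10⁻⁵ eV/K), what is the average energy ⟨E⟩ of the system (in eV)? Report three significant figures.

k_BT = 8.617×10⁻⁵ × 2240 K = 0.19302 eV.
Eᵢ/kT = 0, 1.1450, 2.3469.
Z = Σ gᵢe^(−Eᵢ/kT) = 3·e^(−0) + 2·e^(−1.1450) + 2·e^(−2.3469) = 3.0000 + 0.63645 + 0.19133 = 3.8278.
⟨E⟩ = Σ Eᵢ gᵢe^(−Eᵢ/kT) / Z = (0·3.0000 + 0.221·0.63645 + 0.453·0.19133) / 3.8278 = 0.0594 eV.

0.0594 eV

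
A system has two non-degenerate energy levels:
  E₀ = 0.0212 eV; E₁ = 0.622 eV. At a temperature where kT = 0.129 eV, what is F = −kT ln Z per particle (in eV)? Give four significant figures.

Eᵢ/kT = 0.164341, 4.82171.
Z = Σ e^(−Eᵢ/kT) = e^(−0.164341) + e^(−4.82171) = 0.848453 + 0.00805300 = 0.856506.
F = −kT ln Z = −0.129 × ln(0.856506) = −0.129 × -0.154894 = 0.01998 eV.

0.01998 eV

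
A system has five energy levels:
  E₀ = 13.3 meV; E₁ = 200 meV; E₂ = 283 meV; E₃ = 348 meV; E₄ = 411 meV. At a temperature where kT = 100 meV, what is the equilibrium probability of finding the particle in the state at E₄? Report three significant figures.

Eᵢ/kT = 0.13300, 2.0000, 2.8300, 3.4800, 4.1100.
Z = Σ e^(−Eᵢ/kT) = e^(−0.13300) + e^(−2.0000) + e^(−2.8300) + e^(−3.4800) + e^(−4.1100) = 0.87547 + 0.13534 + 0.059013 + 0.030807 + 0.016408 = 1.1170.
P₄ = e^(−E₄/kT) / Z = 0.016408/1.1170 = 0.0147.

0.0147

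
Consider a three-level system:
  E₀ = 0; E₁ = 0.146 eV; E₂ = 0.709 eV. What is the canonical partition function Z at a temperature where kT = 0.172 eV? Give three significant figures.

Z = 1.44

Eᵢ/kT = 0, 0.84884, 4.1221.
Z = Σ e^(−Eᵢ/kT) = e^(−0) + e^(−0.84884) + e^(−4.1221) = 1.0000 + 0.42791 + 0.016210 = 1.4441.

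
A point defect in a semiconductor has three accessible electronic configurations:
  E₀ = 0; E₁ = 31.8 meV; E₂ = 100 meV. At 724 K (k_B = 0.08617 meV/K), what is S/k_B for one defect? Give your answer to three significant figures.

0.938

k_BT = 0.08617 × 724 K = 62.387 meV.
Eᵢ/kT = 0, 0.50972, 1.6029.
Z = Σ e^(−Eᵢ/kT) = e^(−0) + e^(−0.50972) + e^(−1.6029) = 1.0000 + 0.60066 + 0.20131 = 1.8020.
⟨E⟩ = Σ EᵢPᵢ = 21.771 meV.
S/k_B = ln Z + ⟨E⟩/kT = ln(1.8020) + 21.771/62.387 = 0.58890 + 0.34897 = 0.938.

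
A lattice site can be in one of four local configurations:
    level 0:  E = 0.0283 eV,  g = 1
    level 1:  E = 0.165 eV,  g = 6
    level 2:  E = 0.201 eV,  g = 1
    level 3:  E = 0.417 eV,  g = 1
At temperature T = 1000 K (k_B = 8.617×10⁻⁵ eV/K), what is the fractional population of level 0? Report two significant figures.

0.42

k_BT = 8.617×10⁻⁵ × 1000 K = 0.08617 eV.
Eᵢ/kT = 0.3284, 1.915, 2.333, 4.839.
Z = Σ gᵢe^(−Eᵢ/kT) = 1·e^(−0.3284) + 6·e^(−1.915) + 1·e^(−2.333) + 1·e^(−4.839) = 0.7201 + 0.8841 + 0.09700 + 0.007915 = 1.709.
P₀ = g₀ e^(−E₀/kT) / Z = 0.7201/1.709 = 0.42.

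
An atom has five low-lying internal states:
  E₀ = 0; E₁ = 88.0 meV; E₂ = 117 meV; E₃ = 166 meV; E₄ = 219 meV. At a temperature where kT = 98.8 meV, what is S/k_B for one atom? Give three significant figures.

Eᵢ/kT = 0, 0.89069, 1.1842, 1.6802, 2.2166.
Z = Σ e^(−Eᵢ/kT) = e^(−0) + e^(−0.89069) + e^(−1.1842) + e^(−1.6802) + e^(−2.2166) = 1.0000 + 0.41037 + 0.30599 + 0.18634 + 0.10898 = 2.0117.
⟨E⟩ = Σ EᵢPᵢ = 62.988 meV.
S/k_B = ln Z + ⟨E⟩/kT = ln(2.0117) + 62.988/98.8 = 0.69898 + 0.63753 = 1.34.

1.34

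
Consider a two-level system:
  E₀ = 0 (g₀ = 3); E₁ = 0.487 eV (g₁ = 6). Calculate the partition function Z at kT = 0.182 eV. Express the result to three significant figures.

Z = 3.41

Eᵢ/kT = 0, 2.6758.
Z = Σ gᵢe^(−Eᵢ/kT) = 3·e^(−0) + 6·e^(−2.6758) = 3.0000 + 0.41311 = 3.4131.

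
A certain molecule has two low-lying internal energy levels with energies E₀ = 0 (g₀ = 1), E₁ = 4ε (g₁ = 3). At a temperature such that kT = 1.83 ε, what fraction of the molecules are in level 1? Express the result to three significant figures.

0.252

Eᵢ/kT = 0, 2.1858.
Z = Σ gᵢe^(−Eᵢ/kT) = 1·e^(−0) + 3·e^(−2.1858) = 1.0000 + 0.33716 = 1.3372.
P₁ = g₁ e^(−E₁/kT) / Z = 0.33716/1.3372 = 0.252.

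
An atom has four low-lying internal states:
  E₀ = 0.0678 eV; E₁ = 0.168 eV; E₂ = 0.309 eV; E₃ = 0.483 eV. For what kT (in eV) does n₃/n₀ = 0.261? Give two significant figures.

n₃/n₀ = exp[−(E₃−E₀)/kT] = 0.261.
⇒ (E₃−E₀)/kT = ln(1/0.261) = ln(3.831) = 1.343.
kT = 0.4152 eV / 1.343 = 0.31 eV.

0.31 eV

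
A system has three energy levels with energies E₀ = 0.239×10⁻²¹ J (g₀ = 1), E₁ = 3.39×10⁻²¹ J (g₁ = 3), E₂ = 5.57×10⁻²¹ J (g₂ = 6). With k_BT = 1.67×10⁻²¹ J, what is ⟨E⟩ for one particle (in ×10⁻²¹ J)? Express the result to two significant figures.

1.9 ×10⁻²¹ J

Eᵢ/kT = 0.1431, 2.030, 3.335.
Z = Σ gᵢe^(−Eᵢ/kT) = 1·e^(−0.1431) + 3·e^(−2.030) + 6·e^(−3.335) = 0.8667 + 0.3940 + 0.2137 = 1.474.
⟨E⟩ = Σ Eᵢ gᵢe^(−Eᵢ/kT) / Z = (0.239·0.8667 + 3.39·0.3940 + 5.57·0.2137) / 1.474 = 1.9 ×10⁻²¹ J.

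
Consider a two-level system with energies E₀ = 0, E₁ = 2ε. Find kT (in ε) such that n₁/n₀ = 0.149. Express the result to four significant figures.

n₁/n₀ = exp[−(E₁−E₀)/kT] = 0.149.
⇒ (E₁−E₀)/kT = ln(1/0.149) = ln(6.71141) = 1.90381.
kT = 2ε / 1.90381 = 1.051 ε.

1.051 ε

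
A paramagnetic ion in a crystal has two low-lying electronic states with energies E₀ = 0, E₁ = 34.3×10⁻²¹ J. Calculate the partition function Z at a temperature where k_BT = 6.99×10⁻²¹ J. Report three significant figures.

Z = 1.01

Eᵢ/kT = 0, 4.9070.
Z = Σ e^(−Eᵢ/kT) = e^(−0) + e^(−4.9070) = 1.0000 + 0.0073946 = 1.0074.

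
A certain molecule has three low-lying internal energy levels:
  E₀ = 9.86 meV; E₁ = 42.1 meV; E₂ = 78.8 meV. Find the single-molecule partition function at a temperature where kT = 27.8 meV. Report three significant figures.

Eᵢ/kT = 0.35468, 1.5144, 2.8345.
Z = Σ e^(−Eᵢ/kT) = e^(−0.35468) + e^(−1.5144) + e^(−2.8345) = 0.70140 + 0.21994 + 0.058748 = 0.98009.

Z = 0.980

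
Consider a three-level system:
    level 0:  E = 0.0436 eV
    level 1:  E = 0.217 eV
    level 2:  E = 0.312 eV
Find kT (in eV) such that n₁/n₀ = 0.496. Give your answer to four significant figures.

n₁/n₀ = exp[−(E₁−E₀)/kT] = 0.496.
⇒ (E₁−E₀)/kT = ln(1/0.496) = ln(2.01613) = 0.701180.
kT = 0.1734 eV / 0.701180 = 0.2473 eV.

0.2473 eV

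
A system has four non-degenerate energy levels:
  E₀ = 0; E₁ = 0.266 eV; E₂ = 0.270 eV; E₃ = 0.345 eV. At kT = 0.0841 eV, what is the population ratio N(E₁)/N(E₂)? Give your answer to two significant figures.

1.0

n₁/n₂ = exp[−(E₁−E₂)/kT] = exp(−(-0.004 eV)/(0.0841 eV)) = exp(0.04756) = 1.0.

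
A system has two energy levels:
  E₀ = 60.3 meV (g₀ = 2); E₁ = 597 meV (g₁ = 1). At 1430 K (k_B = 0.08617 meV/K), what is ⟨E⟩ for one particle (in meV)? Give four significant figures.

k_BT = 0.08617 × 1430 K = 123.223 meV.
Eᵢ/kT = 0.489357, 4.84487.
Z = Σ gᵢe^(−Eᵢ/kT) = 2·e^(−0.489357) + 1·e^(−4.84487) = 1.22604 + 0.00786864 = 1.23391.
⟨E⟩ = Σ Eᵢ gᵢe^(−Eᵢ/kT) / Z = (60.3·1.22604 + 597·0.00786864) / 1.23391 = 63.72 meV.

63.72 meV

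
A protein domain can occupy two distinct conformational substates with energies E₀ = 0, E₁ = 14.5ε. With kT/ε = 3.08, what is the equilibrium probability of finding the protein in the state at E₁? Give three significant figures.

0.00894

Eᵢ/kT = 0, 4.7078.
Z = Σ e^(−Eᵢ/kT) = e^(−0) + e^(−4.7078) = 1.0000 + 0.0090246 = 1.0090.
P₁ = e^(−E₁/kT) / Z = 0.0090246/1.0090 = 0.00894.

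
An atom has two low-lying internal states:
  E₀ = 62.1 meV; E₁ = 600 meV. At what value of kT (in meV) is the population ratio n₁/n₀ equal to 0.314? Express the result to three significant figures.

464 meV

n₁/n₀ = exp[−(E₁−E₀)/kT] = 0.314.
⇒ (E₁−E₀)/kT = ln(1/0.314) = ln(3.1847) = 1.1584.
kT = 537.9 meV / 1.1584 = 464 meV.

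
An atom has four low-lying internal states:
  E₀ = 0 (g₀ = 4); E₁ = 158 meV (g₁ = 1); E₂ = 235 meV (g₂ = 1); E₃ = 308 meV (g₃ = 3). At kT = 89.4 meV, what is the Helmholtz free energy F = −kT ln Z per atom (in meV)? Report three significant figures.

-131 meV

Eᵢ/kT = 0, 1.7673, 2.6286, 3.4452.
Z = Σ gᵢe^(−Eᵢ/kT) = 4·e^(−0) + 1·e^(−1.7673) + 1·e^(−2.6286) + 3·e^(−3.4452) = 4.0000 + 0.17079 + 0.072179 + 0.095695 = 4.3387.
F = −kT ln Z = −89.4 × ln(4.3387) = −89.4 × 1.4676 = -131 meV.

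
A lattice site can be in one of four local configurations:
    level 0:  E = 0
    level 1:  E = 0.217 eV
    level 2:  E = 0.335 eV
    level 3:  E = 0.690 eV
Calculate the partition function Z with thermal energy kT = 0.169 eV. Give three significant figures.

Z = 1.43

Eᵢ/kT = 0, 1.2840, 1.9822, 4.0828.
Z = Σ e^(−Eᵢ/kT) = e^(−0) + e^(−1.2840) + e^(−1.9822) + e^(−4.0828) = 1.0000 + 0.27693 + 0.13777 + 0.016860 = 1.4316.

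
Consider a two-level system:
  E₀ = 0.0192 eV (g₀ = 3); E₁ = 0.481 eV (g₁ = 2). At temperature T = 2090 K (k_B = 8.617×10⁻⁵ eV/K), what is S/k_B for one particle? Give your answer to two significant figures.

k_BT = 8.617×10⁻⁵ × 2090 K = 0.1801 eV.
Eᵢ/kT = 0.1066, 2.671.
Z = Σ gᵢe^(−Eᵢ/kT) = 3·e^(−0.1066) + 2·e^(−2.671) = 2.697 + 0.1384 = 2.835.
⟨E⟩ = Σ EᵢPᵢ = 0.04175 eV.
S/k_B = ln Z + ⟨E⟩/kT = ln(2.835) + 0.04175/0.1801 = 1.042 + 0.2318 = 1.3.

1.3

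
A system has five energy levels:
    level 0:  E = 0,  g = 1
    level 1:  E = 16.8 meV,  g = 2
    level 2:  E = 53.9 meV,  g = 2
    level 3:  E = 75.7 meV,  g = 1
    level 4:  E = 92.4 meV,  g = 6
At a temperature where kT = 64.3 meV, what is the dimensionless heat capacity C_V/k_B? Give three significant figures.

0.320

Eᵢ/kT = 0, 0.26128, 0.83826, 1.1773, 1.4370.
Z = Σ gᵢe^(−Eᵢ/kT) = 1·e^(−0) + 2·e^(−0.26128) + 2·e^(−0.83826) + 1·e^(−1.1773) + 6·e^(−1.4370) = 1.0000 + 1.5401 + 0.86492 + 0.30811 + 1.4258 = 5.1389.
⟨E⟩ = 44.282 meV, ⟨E²⟩ = 3286.0 meV².
C_V/k_B = (⟨E²⟩ − ⟨E⟩²)/(kT)² = (3286.0 − 1960.9)/4134.5 = 0.320.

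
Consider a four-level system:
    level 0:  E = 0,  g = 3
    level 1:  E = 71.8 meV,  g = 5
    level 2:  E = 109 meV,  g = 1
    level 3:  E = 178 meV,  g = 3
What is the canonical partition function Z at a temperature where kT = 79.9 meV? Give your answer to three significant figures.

Z = 5.61

Eᵢ/kT = 0, 0.89862, 1.3642, 2.2278.
Z = Σ gᵢe^(−Eᵢ/kT) = 3·e^(−0) + 5·e^(−0.89862) + 1·e^(−1.3642) + 3·e^(−2.2278) = 3.0000 + 2.0357 + 0.25559 + 0.32330 = 5.6146.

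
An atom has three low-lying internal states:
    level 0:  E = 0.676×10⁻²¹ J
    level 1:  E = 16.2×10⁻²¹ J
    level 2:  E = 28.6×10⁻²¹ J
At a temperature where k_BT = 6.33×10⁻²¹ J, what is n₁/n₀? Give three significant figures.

n₁/n₀ = exp[−(E₁−E₀)/kT] = exp(−(15.524 ×10⁻²¹ J)/(6.33 ×10⁻²¹ J)) = exp(-2.4524) = 0.0861.

0.0861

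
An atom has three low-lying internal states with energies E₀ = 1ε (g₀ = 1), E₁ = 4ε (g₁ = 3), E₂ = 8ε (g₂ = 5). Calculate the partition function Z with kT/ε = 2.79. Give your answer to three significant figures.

Z = 1.70

Eᵢ/kT = 0.35842, 1.4337, 2.8674.
Z = Σ gᵢe^(−Eᵢ/kT) = 1·e^(−0.35842) + 3·e^(−1.4337) + 5·e^(−2.8674) = 0.69878 + 0.71528 + 0.28423 = 1.6983.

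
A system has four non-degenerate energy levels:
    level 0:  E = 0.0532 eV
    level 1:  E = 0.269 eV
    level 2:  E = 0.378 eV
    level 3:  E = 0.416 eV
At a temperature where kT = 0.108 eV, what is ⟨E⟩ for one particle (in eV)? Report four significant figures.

0.1007 eV

Eᵢ/kT = 0.492593, 2.49074, 3.50000, 3.85185.
Z = Σ e^(−Eᵢ/kT) = e^(−0.492593) + e^(−2.49074) + e^(−3.50000) + e^(−3.85185) = 0.611040 + 0.0828486 + 0.0301974 + 0.0212404 = 0.745326.
⟨E⟩ = Σ Eᵢ e^(−Eᵢ/kT) / Z = (0.0532·0.611040 + 0.269·0.0828486 + 0.378·0.0301974 + 0.416·0.0212404) / 0.745326 = 0.1007 eV.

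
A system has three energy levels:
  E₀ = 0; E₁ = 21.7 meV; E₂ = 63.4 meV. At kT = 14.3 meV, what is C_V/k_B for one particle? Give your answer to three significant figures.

Eᵢ/kT = 0, 1.5175, 4.4336.
Z = Σ e^(−Eᵢ/kT) = e^(−0) + e^(−1.5175) + e^(−4.4336) = 1.0000 + 0.21926 + 0.011872 = 1.2311.
⟨E⟩ = 4.4762 meV, ⟨E²⟩ = 122.63 meV².
C_V/k_B = (⟨E²⟩ − ⟨E⟩²)/(kT)² = (122.63 − 20.036)/204.49 = 0.502.

0.502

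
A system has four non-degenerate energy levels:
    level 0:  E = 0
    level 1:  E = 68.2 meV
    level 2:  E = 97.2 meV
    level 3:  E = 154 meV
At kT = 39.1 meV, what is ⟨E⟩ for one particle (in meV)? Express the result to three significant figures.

Eᵢ/kT = 0, 1.7442, 2.4859, 3.9386.
Z = Σ e^(−Eᵢ/kT) = e^(−0) + e^(−1.7442) + e^(−2.4859) + e^(−3.9386) = 1.0000 + 0.17478 + 0.083251 + 0.019475 = 1.2775.
⟨E⟩ = Σ Eᵢ e^(−Eᵢ/kT) / Z = (0·1.0000 + 68.2·0.17478 + 97.2·0.083251 + 154·0.019475) / 1.2775 = 18.0 meV.

18.0 meV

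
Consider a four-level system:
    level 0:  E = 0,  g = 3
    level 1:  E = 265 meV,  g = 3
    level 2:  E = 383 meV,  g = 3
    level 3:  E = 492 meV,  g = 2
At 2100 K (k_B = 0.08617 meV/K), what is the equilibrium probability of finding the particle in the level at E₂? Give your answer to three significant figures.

0.0863

k_BT = 0.08617 × 2100 K = 180.96 meV.
Eᵢ/kT = 0, 1.4644, 2.1165, 2.7188.
Z = Σ gᵢe^(−Eᵢ/kT) = 3·e^(−0) + 3·e^(−1.4644) + 3·e^(−2.1165) + 2·e^(−2.7188) = 3.0000 + 0.69365 + 0.36136 + 0.13191 = 4.1869.
P₂ = g₂ e^(−E₂/kT) / Z = 0.36136/4.1869 = 0.0863.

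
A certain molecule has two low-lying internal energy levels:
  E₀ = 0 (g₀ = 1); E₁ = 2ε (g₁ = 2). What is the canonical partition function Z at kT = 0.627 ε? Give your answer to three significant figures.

Z = 1.08

Eᵢ/kT = 0, 3.1898.
Z = Σ gᵢe^(−Eᵢ/kT) = 1·e^(−0) + 2·e^(−3.1898) = 1.0000 + 0.082360 = 1.0824.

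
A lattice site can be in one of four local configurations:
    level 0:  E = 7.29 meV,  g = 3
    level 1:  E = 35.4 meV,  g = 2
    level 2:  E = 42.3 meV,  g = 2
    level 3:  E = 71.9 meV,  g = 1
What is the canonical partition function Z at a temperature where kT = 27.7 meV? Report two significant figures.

Eᵢ/kT = 0.2632, 1.278, 1.527, 2.596.
Z = Σ gᵢe^(−Eᵢ/kT) = 3·e^(−0.2632) + 2·e^(−1.278) + 2·e^(−1.527) + 1·e^(−2.596) = 2.306 + 0.5572 + 0.4344 + 0.07457 = 3.372.

Z = 3.4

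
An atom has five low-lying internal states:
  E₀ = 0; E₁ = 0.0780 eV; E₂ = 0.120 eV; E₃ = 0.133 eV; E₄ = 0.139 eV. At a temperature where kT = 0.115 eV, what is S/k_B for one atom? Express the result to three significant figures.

1.49

Eᵢ/kT = 0, 0.67826, 1.0435, 1.1565, 1.2087.
Z = Σ e^(−Eᵢ/kT) = e^(−0) + e^(−0.67826) + e^(−1.0435) + e^(−1.1565) + e^(−1.2087) = 1.0000 + 0.50750 + 0.35222 + 0.31459 + 0.29859 = 2.4729.
⟨E⟩ = Σ EᵢPᵢ = 0.066802 eV.
S/k_B = ln Z + ⟨E⟩/kT = ln(2.4729) + 0.066802/0.115 = 0.90539 + 0.58089 = 1.49.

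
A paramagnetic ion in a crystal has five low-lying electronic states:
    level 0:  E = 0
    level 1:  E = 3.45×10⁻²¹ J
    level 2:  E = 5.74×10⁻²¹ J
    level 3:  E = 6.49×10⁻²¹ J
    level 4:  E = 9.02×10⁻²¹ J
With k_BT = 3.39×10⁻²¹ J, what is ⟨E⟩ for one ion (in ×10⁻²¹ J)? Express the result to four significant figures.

Eᵢ/kT = 0, 1.01770, 1.69322, 1.91445, 2.66077.
Z = Σ e^(−Eᵢ/kT) = e^(−0) + e^(−1.01770) + e^(−1.69322) + e^(−1.91445) + e^(−2.66077) = 1.00000 + 0.361425 + 0.183926 + 0.147423 + 0.0698944 = 1.76267.
⟨E⟩ = Σ Eᵢ e^(−Eᵢ/kT) / Z = (0·1.00000 + 3.45·0.361425 + 5.74·0.183926 + 6.49·0.147423 + 9.02·0.0698944) / 1.76267 = 2.207 ×10⁻²¹ J.

2.207 ×10⁻²¹ J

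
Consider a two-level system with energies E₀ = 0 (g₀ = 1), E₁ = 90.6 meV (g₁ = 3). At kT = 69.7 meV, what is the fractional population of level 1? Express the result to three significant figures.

Eᵢ/kT = 0, 1.2999.
Z = Σ gᵢe^(−Eᵢ/kT) = 1·e^(−0) + 3·e^(−1.2999) = 1.0000 + 0.81768 = 1.8177.
P₁ = g₁ e^(−E₁/kT) / Z = 0.81768/1.8177 = 0.450.

0.450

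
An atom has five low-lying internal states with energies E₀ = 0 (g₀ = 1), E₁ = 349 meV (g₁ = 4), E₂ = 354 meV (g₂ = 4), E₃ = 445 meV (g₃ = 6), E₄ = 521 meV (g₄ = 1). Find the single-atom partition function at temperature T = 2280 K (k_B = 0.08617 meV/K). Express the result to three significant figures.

Z = 3.03

k_BT = 0.08617 × 2280 K = 196.47 meV.
Eᵢ/kT = 0, 1.7764, 1.8018, 2.2650, 2.6518.
Z = Σ gᵢe^(−Eᵢ/kT) = 1·e^(−0) + 4·e^(−1.7764) + 4·e^(−1.8018) + 6·e^(−2.2650) + 1·e^(−2.6518) = 1.0000 + 0.67699 + 0.66001 + 0.62298 + 0.070524 = 3.0305.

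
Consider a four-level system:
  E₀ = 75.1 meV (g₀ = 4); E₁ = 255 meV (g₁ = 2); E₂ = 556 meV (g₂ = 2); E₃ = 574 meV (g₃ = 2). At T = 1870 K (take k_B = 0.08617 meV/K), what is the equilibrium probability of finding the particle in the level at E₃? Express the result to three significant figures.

0.0187

k_BT = 0.08617 × 1870 K = 161.14 meV.
Eᵢ/kT = 0.46605, 1.5825, 3.4504, 3.5621.
Z = Σ gᵢe^(−Eᵢ/kT) = 4·e^(−0.46605) + 2·e^(−1.5825) + 2·e^(−3.4504) + 2·e^(−3.5621) = 2.5099 + 0.41092 + 0.063466 + 0.056758 = 3.0410.
P₃ = g₃ e^(−E₃/kT) / Z = 0.056758/3.0410 = 0.0187.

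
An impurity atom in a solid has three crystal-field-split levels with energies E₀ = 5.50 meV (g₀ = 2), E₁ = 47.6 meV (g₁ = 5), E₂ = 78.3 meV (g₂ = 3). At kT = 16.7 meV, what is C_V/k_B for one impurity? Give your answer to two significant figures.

Eᵢ/kT = 0.3293, 2.850, 4.689.
Z = Σ gᵢe^(−Eᵢ/kT) = 2·e^(−0.3293) + 5·e^(−2.850) + 3·e^(−4.689) = 1.439 + 0.2892 + 0.02759 = 1.756.
⟨E⟩ = 13.58 meV, ⟨E²⟩ = 494.3 meV².
C_V/k_B = (⟨E²⟩ − ⟨E⟩²)/(kT)² = (494.3 − 184.4)/278.9 = 1.1.

1.1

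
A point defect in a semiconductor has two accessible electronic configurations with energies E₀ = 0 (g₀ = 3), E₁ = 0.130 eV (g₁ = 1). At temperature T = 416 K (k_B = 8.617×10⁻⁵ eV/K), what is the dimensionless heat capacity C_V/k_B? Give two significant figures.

k_BT = 8.617×10⁻⁵ × 416 K = 0.03585 eV.
Eᵢ/kT = 0, 3.626.
Z = Σ gᵢe^(−Eᵢ/kT) = 3·e^(−0) + 1·e^(−3.626) = 3.000 + 0.02662 = 3.027.
⟨E⟩ = 0.001143 eV, ⟨E²⟩ = 0.0001486 eV².
C_V/k_B = (⟨E²⟩ − ⟨E⟩²)/(kT)² = (0.0001486 − 0.000001306)/0.001285 = 0.11.

0.11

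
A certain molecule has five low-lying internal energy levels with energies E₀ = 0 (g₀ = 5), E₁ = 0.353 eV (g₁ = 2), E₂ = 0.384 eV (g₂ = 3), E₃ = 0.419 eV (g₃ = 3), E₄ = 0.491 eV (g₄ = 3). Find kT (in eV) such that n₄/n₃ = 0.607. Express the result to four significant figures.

0.1442 eV

n₄/n₃ = (g₄/g₃) exp[−(E₄−E₃)/kT] = 0.607.
⇒ (E₄−E₃)/kT = ln((3/3)/0.607) = ln(1.64745) = 0.499229.
kT = 0.072 eV / 0.499229 = 0.1442 eV.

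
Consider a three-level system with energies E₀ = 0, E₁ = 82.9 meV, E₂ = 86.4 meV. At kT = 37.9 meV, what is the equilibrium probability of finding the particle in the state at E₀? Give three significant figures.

Eᵢ/kT = 0, 2.1873, 2.2797.
Z = Σ e^(−Eᵢ/kT) = e^(−0) + e^(−2.1873) + e^(−2.2797) = 1.0000 + 0.11222 + 0.10231 = 1.2145.
P₀ = e^(−E₀/kT) / Z = 1.0000/1.2145 = 0.823.

0.823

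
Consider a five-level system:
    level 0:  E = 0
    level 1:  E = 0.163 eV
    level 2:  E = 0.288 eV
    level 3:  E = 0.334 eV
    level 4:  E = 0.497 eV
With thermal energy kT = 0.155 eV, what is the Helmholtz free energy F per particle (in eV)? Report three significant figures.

-0.0787 eV

Eᵢ/kT = 0, 1.0516, 1.8581, 2.1548, 3.2065.
Z = Σ e^(−Eᵢ/kT) = e^(−0) + e^(−1.0516) + e^(−1.8581) + e^(−2.1548) + e^(−3.2065) = 1.0000 + 0.34938 + 0.15597 + 0.11593 + 0.040498 = 1.6618.
F = −kT ln Z = −0.155 × ln(1.6618) = −0.155 × 0.50790 = -0.0787 eV.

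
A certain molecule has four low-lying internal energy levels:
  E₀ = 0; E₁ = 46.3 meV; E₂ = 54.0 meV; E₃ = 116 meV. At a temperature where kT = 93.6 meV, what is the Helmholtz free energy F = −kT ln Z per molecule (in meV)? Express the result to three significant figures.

-84.3 meV

Eᵢ/kT = 0, 0.49466, 0.57692, 1.2393.
Z = Σ e^(−Eᵢ/kT) = e^(−0) + e^(−0.49466) + e^(−0.57692) + e^(−1.2393) = 1.0000 + 0.60978 + 0.56163 + 0.28959 = 2.4610.
F = −kT ln Z = −93.6 × ln(2.4610) = −93.6 × 0.90057 = -84.3 meV.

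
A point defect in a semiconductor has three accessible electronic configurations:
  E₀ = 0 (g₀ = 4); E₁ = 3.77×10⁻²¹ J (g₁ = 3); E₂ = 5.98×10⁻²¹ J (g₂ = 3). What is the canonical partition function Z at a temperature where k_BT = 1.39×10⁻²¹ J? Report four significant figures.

Eᵢ/kT = 0, 2.71223, 4.30216.
Z = Σ gᵢe^(−Eᵢ/kT) = 4·e^(−0) + 3·e^(−2.71223) + 3·e^(−4.30216) = 4.00000 + 0.199166 + 0.0406178 = 4.23978.

Z = 4.240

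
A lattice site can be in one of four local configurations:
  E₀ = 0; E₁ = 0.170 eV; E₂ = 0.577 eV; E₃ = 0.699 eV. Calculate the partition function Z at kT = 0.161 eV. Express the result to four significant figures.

Z = 1.389

Eᵢ/kT = 0, 1.05590, 3.58385, 4.34161.
Z = Σ e^(−Eᵢ/kT) = e^(−0) + e^(−1.05590) + e^(−3.58385) + e^(−4.34161) = 1.00000 + 0.347879 + 0.0277686 + 0.0130156 = 1.38866.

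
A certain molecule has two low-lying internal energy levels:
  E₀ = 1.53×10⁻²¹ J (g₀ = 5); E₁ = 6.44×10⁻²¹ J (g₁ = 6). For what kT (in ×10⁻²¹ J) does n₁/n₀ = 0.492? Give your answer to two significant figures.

5.5 ×10⁻²¹ J

n₁/n₀ = (g₁/g₀) exp[−(E₁−E₀)/kT] = 0.492.
⇒ (E₁−E₀)/kT = ln((6/5)/0.492) = ln(2.439) = 0.8916.
kT = 4.91 ×10⁻²¹ J / 0.8916 = 5.5 ×10⁻²¹ J.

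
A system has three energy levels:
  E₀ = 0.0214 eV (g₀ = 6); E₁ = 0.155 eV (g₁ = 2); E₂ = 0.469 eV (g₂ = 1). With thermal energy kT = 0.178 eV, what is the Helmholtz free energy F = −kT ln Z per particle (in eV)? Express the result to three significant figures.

-0.326 eV

Eᵢ/kT = 0.12022, 0.87079, 2.6348.
Z = Σ gᵢe^(−Eᵢ/kT) = 6·e^(−0.12022) + 2·e^(−0.87079) + 1·e^(−2.6348) = 5.3204 + 0.83724 + 0.071733 = 6.2294.
F = −kT ln Z = −0.178 × ln(6.2294) = −0.178 × 1.8293 = -0.326 eV.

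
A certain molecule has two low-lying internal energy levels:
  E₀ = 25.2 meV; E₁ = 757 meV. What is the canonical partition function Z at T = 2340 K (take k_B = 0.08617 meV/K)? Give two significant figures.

k_BT = 0.08617 × 2340 K = 201.6 meV.
Eᵢ/kT = 0.1250, 3.755.
Z = Σ e^(−Eᵢ/kT) = e^(−0.1250) + e^(−3.755) = 0.8825 + 0.02340 = 0.9059.

Z = 0.91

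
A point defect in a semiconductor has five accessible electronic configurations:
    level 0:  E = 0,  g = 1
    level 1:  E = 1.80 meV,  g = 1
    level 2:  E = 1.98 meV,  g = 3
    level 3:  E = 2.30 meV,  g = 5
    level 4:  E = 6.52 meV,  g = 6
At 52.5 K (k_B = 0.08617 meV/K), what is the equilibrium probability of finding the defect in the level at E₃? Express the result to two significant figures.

k_BT = 0.08617 × 52.5 K = 4.524 meV.
Eᵢ/kT = 0, 0.3979, 0.4377, 0.5084, 1.441.
Z = Σ gᵢe^(−Eᵢ/kT) = 1·e^(−0) + 1·e^(−0.3979) + 3·e^(−0.4377) + 5·e^(−0.5084) + 6·e^(−1.441) = 1.000 + 0.6717 + 1.937 + 3.007 + 1.420 = 8.036.
P₃ = g₃ e^(−E₃/kT) / Z = 3.007/8.036 = 0.37.

0.37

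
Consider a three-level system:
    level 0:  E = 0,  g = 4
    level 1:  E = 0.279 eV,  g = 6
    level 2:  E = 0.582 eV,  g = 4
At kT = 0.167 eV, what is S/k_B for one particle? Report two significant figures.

2.1

Eᵢ/kT = 0, 1.671, 3.485.
Z = Σ gᵢe^(−Eᵢ/kT) = 4·e^(−0) + 6·e^(−1.671) + 4·e^(−3.485) = 4.000 + 1.128 + 0.1226 = 5.251.
⟨E⟩ = Σ EᵢPᵢ = 0.07352 eV.
S/k_B = ln Z + ⟨E⟩/kT = ln(5.251) + 0.07352/0.167 = 1.658 + 0.4402 = 2.1.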